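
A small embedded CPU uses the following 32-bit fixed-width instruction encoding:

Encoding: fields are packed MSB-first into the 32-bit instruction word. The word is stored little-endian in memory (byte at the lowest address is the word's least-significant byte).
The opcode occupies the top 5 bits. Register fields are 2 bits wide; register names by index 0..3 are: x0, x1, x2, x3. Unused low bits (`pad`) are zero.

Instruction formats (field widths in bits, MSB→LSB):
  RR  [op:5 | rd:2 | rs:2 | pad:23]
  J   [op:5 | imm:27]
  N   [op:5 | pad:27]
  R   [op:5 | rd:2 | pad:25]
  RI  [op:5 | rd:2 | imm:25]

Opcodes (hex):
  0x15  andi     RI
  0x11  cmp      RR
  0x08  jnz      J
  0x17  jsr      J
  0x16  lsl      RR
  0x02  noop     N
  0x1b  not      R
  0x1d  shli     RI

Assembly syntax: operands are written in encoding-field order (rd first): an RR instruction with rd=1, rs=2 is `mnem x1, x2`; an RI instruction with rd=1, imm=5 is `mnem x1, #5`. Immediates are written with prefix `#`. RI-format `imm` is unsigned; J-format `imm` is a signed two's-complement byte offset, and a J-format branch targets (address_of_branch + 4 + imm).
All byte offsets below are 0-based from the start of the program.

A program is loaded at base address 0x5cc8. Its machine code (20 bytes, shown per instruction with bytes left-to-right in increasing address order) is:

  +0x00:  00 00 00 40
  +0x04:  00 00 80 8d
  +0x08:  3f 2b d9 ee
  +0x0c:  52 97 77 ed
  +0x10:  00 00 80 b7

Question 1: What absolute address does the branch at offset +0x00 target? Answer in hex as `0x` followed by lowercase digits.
0x5ccc

@+00  little-endian(00 00 00 40) = 0x40000000
  top 5b → 0x8 → jnz [J]
  [26:0] imm=0 = #0
  target = base 0x5cc8 + off 0x00 + 4 + imm 0 = 0x5ccc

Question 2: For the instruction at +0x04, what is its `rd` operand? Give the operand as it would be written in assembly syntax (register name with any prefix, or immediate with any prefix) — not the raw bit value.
x2

+0x04: 00 00 80 8d ⇒ word 0x8d800000 (little)
  top 5b → 0x11 → cmp [RR]
  rd@[26:25]=0x2 ⇒ x2
  rs@[24:23]=0x3 ⇒ x3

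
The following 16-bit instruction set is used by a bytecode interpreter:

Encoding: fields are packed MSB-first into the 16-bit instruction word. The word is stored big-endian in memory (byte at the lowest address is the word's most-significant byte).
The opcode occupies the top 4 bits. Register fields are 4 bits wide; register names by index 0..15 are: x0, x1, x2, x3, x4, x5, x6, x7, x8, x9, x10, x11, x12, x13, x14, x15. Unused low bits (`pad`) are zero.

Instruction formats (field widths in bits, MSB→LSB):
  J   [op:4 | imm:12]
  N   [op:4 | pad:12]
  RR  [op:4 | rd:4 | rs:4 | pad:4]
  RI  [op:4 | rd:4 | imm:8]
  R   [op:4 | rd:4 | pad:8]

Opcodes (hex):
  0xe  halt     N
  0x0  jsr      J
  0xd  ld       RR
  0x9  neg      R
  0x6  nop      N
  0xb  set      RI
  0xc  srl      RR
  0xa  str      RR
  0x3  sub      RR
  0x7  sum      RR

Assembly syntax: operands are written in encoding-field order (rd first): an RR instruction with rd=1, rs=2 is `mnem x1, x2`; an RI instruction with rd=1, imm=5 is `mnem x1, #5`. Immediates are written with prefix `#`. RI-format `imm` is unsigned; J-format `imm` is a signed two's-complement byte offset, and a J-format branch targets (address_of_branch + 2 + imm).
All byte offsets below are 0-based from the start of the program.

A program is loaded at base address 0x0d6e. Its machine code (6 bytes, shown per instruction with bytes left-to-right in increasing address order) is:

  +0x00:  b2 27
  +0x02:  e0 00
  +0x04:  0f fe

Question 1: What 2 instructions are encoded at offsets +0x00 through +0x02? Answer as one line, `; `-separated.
set x2, #39; halt

off 0x00: read b2 27 as big → 0xb227
  top 4b → 0xb → set [RI]
  [11:8] rd=2 = x2
  [7:0] imm=39 = #39
off 0x02: read e0 00 as big → 0xe000
  top 4b → 0xe → halt [N]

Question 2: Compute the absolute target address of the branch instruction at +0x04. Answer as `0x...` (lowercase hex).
+0x04: 0f fe ⇒ word 0x0ffe (big)
  op=0x0ffe>>12=0x0 ⇒ jsr (J)
  [11:0] imm=4094 (s12→-2) = #-2
  target = base 0x0d6e + off 0x04 + 2 + imm -2 = 0x0d72

0x0d72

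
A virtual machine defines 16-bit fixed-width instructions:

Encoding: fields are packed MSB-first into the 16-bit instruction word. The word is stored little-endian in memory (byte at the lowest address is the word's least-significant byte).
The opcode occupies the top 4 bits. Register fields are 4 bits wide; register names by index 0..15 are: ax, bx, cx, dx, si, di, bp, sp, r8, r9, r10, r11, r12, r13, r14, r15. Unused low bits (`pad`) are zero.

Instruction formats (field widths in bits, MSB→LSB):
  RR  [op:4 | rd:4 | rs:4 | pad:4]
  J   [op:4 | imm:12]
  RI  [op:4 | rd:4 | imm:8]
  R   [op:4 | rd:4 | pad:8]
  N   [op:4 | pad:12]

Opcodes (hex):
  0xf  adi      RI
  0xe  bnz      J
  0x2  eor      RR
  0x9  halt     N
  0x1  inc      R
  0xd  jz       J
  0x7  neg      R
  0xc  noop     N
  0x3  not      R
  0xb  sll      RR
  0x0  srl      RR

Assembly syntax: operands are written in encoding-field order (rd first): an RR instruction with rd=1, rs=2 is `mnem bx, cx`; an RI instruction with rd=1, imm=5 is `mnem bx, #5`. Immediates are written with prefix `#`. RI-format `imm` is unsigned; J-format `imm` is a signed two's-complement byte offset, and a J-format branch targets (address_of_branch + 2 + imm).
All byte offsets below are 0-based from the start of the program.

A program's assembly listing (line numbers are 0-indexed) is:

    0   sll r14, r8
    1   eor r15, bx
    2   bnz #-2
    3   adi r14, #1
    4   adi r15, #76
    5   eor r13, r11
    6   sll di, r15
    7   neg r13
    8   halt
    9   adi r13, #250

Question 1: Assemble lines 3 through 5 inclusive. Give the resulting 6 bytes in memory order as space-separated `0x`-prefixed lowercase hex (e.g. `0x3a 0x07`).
line 3 (adi): pack op=0xf:4|rd=14:4|imm=1:8 = 0xfe01; little→ 01 fe
line 4 (adi): pack op=0xf:4|rd=15:4|imm=76:8 = 0xff4c; little→ 4c ff
line 5 (eor): pack op=0x2:4|rd=13:4|rs=11:4|pad=0:4 = 0x2db0; little→ b0 2d

0x01 0xfe 0x4c 0xff 0xb0 0x2d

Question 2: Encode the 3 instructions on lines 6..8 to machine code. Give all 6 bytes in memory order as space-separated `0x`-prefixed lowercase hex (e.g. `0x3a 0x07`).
0xf0 0xb5 0x00 0x7d 0x00 0x90

L6: sll op=0xb:4|rd=5:4|rs=15:4|pad=0:4 ⇒ 0xb5f0 ⇒ little f0 b5
L7: neg op=0x7:4|rd=13:4|pad=0:8 ⇒ 0x7d00 ⇒ little 00 7d
L8: halt op=0x9:4|pad=0:12 ⇒ 0x9000 ⇒ little 00 90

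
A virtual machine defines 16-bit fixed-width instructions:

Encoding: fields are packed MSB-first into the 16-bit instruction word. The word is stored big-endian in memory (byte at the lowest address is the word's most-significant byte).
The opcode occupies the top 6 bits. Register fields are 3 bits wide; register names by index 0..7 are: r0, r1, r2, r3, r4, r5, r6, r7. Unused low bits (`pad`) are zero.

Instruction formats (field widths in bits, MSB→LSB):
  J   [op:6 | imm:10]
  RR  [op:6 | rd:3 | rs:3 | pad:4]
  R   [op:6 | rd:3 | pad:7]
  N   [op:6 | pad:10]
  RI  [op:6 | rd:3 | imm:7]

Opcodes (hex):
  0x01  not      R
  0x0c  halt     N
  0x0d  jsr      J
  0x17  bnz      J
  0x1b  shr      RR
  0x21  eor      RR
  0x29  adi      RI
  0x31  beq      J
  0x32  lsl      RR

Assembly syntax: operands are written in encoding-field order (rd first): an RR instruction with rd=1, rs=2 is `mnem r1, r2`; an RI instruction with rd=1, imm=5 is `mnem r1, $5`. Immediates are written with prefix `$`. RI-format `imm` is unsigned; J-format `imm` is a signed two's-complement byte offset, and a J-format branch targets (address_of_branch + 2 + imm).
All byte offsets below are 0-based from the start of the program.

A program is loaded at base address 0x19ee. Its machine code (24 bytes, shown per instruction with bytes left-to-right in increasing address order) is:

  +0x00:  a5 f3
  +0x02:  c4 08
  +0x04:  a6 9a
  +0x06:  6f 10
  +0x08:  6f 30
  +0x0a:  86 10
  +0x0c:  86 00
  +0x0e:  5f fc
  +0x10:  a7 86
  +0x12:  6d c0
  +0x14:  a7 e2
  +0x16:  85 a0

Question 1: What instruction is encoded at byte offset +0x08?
+0x08: 6f 30 ⇒ word 0x6f30 (big)
  opcode bits[15:10]=0x1b: shr/RR
  rd@[9:7]=0x6 ⇒ r6
  rs@[6:4]=0x3 ⇒ r3

shr r6, r3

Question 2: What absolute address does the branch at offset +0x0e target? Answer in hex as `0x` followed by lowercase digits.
+0x0e: 5f fc ⇒ word 0x5ffc (big)
  opcode bits[15:10]=0x17: bnz/J
  imm: (w>>0)&0x3ff=0x3fc (s10→-4) → $-4
  target = base 0x19ee + off 0x0e + 2 + imm -4 = 0x19fa

0x19fa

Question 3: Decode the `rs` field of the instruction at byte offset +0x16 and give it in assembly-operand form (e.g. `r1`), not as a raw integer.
[16] 85 a0 → 0x85a0
  op=0x85a0>>10=0x21 ⇒ eor (RR)
  rd@[9:7]=0x3 ⇒ r3
  rs@[6:4]=0x2 ⇒ r2

r2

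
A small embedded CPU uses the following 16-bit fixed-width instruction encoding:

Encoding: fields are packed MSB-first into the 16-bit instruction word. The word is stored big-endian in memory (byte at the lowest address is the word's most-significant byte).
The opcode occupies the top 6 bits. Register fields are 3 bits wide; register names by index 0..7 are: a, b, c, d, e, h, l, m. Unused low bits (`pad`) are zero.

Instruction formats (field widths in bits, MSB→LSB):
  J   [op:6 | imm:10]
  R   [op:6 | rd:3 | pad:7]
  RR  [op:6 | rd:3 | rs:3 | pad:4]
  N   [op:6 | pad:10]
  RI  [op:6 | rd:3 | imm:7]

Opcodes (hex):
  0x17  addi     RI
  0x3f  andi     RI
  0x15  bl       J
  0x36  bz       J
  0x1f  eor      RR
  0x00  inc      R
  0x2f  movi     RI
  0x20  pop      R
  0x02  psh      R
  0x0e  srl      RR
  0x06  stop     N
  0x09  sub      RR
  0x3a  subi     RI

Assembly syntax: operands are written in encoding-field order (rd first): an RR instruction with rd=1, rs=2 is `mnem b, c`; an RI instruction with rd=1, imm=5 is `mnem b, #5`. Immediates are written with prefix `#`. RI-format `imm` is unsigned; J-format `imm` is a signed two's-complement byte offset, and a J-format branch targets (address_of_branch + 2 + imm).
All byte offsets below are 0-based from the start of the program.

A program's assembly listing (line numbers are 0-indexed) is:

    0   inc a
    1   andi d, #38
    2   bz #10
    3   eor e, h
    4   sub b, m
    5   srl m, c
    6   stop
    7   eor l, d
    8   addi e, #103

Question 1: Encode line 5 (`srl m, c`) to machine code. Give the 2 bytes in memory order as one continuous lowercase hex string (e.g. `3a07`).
3ba0

line 5 (srl): pack op=0xe:6|rd=7:3|rs=2:3|pad=0:4 = 0x3ba0; big→ 3b a0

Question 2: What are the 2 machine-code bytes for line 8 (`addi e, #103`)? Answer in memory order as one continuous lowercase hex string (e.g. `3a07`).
line 8 (addi): pack op=0x17:6|rd=4:3|imm=103:7 = 0x5e67; big→ 5e 67

5e67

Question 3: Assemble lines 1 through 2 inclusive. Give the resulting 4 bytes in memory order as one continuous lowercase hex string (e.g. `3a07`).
line 1 (andi): pack op=0x3f:6|rd=3:3|imm=38:7 = 0xfda6; big→ fd a6
line 2 (bz): pack op=0x36:6|imm=10:10 = 0xd80a; big→ d8 0a

fda6d80a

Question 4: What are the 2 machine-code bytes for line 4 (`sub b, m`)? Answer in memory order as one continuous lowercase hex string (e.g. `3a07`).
24f0

line 4 (sub): pack op=0x9:6|rd=1:3|rs=7:3|pad=0:4 = 0x24f0; big→ 24 f0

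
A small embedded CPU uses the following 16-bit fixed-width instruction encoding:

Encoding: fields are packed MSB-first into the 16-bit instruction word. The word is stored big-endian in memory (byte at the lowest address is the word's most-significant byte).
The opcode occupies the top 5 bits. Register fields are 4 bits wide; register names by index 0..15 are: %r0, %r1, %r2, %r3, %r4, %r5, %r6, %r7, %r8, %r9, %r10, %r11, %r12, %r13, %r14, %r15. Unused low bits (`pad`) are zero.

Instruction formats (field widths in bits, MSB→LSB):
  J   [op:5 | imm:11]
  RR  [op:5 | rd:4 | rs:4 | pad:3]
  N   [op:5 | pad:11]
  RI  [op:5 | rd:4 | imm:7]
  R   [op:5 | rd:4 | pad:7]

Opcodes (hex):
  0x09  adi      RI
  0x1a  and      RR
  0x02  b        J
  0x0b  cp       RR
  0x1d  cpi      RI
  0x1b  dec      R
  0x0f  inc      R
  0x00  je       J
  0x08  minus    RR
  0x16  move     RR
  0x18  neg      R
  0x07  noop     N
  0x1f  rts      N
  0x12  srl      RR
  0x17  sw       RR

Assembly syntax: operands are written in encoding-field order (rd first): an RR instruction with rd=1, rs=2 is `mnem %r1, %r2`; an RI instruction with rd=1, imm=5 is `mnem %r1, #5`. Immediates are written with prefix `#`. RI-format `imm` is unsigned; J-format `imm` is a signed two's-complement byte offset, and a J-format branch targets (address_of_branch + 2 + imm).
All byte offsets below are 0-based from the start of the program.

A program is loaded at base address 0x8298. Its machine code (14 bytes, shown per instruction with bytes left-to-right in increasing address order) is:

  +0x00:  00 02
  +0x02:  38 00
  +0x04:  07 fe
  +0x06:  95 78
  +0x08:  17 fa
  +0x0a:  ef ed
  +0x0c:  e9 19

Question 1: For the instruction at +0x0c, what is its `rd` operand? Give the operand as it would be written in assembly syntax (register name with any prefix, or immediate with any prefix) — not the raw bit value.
@+0c  big-endian(e9 19) = 0xe919
  top 5b → 0x1d → cpi [RI]
  rd: (w>>7)&0xf=0x2 → %r2
  imm: (w>>0)&0x7f=0x19 → #25

%r2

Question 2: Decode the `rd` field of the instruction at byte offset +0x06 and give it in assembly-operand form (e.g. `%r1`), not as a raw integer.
[06] 95 78 → 0x9578
  opcode bits[15:11]=0x12: srl/RR
  rd@[10:7]=0xa ⇒ %r10
  rs@[6:3]=0xf ⇒ %r15

%r10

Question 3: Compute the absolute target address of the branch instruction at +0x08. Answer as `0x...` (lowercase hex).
0x829c

+0x08: 17 fa ⇒ word 0x17fa (big)
  opcode bits[15:11]=0x2: b/J
  imm: (w>>0)&0x7ff=0x7fa (s11→-6) → #-6
  target = base 0x8298 + off 0x08 + 2 + imm -6 = 0x829c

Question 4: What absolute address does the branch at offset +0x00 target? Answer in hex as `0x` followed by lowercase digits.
0x829c

off 0x00: read 00 02 as big → 0x0002
  opcode bits[15:11]=0x0: je/J
  [10:0] imm=2 = #2
  target = base 0x8298 + off 0x00 + 2 + imm 2 = 0x829c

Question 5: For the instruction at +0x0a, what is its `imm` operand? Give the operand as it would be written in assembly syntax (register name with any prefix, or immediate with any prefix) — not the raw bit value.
#109

[0a] ef ed → 0xefed
  op=0xefed>>11=0x1d ⇒ cpi (RI)
  rd: (w>>7)&0xf=0xf → %r15
  imm: (w>>0)&0x7f=0x6d → #109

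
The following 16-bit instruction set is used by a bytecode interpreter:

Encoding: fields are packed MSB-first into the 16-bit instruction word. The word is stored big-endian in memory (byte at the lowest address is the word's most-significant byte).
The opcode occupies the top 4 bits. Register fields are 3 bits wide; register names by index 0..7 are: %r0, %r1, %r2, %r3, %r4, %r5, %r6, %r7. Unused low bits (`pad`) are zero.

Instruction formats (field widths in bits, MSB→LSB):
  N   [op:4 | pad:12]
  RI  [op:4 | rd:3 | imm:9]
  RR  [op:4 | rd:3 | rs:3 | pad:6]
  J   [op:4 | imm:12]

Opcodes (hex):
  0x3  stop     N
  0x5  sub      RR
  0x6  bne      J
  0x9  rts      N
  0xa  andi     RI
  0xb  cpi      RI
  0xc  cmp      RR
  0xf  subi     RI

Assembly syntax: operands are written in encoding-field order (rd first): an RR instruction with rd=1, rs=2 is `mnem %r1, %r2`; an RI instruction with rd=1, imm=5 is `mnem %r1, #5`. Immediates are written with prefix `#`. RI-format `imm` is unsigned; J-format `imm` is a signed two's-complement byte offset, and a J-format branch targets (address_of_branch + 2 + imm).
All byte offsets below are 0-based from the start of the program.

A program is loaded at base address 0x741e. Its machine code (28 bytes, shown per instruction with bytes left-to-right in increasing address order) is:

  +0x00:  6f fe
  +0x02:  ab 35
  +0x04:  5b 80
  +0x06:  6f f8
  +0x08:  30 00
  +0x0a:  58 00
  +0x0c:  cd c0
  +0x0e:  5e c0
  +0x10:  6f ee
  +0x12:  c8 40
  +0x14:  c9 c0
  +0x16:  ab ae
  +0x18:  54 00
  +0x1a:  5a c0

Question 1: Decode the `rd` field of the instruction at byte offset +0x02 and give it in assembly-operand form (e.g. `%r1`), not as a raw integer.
@+02  big-endian(ab 35) = 0xab35
  opcode bits[15:12]=0xa: andi/RI
  rd@[11:9]=0x5 ⇒ %r5
  imm@[8:0]=0x135 ⇒ #309

%r5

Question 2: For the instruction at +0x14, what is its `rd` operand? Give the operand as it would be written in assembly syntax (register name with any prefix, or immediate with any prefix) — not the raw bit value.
%r4

+0x14: c9 c0 ⇒ word 0xc9c0 (big)
  op=0xc9c0>>12=0xc ⇒ cmp (RR)
  [11:9] rd=4 = %r4
  [8:6] rs=7 = %r7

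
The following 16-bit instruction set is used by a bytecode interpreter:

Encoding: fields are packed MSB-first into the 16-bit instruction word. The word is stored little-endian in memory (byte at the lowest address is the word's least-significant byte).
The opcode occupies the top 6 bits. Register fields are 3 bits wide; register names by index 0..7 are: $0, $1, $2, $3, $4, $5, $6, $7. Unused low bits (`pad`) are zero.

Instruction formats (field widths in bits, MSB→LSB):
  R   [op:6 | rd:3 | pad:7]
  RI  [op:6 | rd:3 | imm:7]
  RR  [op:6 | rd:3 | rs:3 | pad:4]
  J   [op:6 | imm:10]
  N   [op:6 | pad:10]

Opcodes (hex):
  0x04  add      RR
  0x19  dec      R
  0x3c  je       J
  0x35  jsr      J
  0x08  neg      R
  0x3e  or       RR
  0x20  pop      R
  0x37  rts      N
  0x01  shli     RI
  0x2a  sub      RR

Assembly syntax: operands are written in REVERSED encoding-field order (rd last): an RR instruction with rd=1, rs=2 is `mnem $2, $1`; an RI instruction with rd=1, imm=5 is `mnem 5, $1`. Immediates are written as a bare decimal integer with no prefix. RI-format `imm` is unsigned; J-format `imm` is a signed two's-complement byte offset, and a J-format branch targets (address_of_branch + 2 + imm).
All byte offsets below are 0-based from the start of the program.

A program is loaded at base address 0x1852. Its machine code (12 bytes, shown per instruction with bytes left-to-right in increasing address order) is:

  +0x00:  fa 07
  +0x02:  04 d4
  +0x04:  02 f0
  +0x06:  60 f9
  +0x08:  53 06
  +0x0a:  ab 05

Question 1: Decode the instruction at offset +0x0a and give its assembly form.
shli 43, $3

@+0a  little-endian(ab 05) = 0x05ab
  top 6b → 0x1 → shli [RI]
  [9:7] rd=3 = $3
  [6:0] imm=43 = 43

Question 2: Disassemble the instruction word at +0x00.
shli 122, $7

[00] fa 07 → 0x07fa
  op=0x07fa>>10=0x1 ⇒ shli (RI)
  rd@[9:7]=0x7 ⇒ $7
  imm@[6:0]=0x7a ⇒ 122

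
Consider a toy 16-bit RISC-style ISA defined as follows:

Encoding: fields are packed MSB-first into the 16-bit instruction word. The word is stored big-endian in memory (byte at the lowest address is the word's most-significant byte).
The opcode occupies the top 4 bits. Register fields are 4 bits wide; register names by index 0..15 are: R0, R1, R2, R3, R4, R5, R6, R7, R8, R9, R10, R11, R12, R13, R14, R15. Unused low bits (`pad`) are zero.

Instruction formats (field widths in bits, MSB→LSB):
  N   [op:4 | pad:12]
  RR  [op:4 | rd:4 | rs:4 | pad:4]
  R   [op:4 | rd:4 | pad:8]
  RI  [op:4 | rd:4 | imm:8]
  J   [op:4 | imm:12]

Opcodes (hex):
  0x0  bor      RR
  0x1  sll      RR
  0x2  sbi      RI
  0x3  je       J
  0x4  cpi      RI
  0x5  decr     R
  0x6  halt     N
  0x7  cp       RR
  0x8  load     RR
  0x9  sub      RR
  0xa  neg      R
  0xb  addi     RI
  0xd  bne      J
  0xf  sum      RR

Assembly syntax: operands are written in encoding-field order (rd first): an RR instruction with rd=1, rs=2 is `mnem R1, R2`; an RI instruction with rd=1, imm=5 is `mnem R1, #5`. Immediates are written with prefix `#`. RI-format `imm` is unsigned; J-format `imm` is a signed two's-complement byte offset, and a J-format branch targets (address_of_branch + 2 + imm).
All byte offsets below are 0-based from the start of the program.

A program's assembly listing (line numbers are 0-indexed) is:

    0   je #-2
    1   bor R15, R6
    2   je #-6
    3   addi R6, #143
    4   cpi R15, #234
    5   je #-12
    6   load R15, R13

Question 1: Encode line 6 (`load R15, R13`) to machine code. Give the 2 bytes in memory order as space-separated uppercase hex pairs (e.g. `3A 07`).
8F D0

6. load fields op=0x8:4|rd=15:4|rs=13:4|pad=0:4 → word 8fd0h → 8f d0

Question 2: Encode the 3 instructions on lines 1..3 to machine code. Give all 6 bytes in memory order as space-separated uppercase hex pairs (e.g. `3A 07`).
L1: bor op=0x0:4|rd=15:4|rs=6:4|pad=0:4 ⇒ 0x0f60 ⇒ big 0f 60
L2: je op=0x3:4|imm=-6:12 ⇒ 0x3ffa ⇒ big 3f fa
L3: addi op=0xb:4|rd=6:4|imm=143:8 ⇒ 0xb68f ⇒ big b6 8f

0F 60 3F FA B6 8F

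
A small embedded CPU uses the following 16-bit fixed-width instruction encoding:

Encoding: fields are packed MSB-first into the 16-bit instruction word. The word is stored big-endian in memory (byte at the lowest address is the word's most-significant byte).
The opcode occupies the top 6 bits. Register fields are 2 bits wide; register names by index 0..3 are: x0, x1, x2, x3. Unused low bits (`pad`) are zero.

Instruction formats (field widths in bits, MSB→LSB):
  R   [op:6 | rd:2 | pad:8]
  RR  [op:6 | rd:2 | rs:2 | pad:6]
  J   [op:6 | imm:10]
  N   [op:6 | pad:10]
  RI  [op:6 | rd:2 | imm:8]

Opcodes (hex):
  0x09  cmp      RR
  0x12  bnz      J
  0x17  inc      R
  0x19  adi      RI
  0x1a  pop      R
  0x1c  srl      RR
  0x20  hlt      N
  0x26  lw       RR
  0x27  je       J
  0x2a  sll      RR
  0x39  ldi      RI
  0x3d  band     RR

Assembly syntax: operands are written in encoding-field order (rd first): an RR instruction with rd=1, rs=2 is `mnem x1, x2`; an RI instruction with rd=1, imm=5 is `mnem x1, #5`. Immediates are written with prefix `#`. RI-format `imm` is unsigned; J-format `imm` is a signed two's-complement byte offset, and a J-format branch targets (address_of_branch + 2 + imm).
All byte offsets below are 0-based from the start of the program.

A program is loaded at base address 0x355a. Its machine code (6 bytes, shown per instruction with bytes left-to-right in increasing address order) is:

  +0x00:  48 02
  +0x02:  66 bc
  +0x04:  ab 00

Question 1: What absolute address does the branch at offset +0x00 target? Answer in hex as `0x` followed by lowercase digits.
[00] 48 02 → 0x4802
  top 6b → 0x12 → bnz [J]
  [9:0] imm=2 = #2
  target = base 0x355a + off 0x00 + 2 + imm 2 = 0x355e

0x355e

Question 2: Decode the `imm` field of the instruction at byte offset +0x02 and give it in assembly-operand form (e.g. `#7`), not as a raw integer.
#188

@+02  big-endian(66 bc) = 0x66bc
  top 6b → 0x19 → adi [RI]
  rd@[9:8]=0x2 ⇒ x2
  imm@[7:0]=0xbc ⇒ #188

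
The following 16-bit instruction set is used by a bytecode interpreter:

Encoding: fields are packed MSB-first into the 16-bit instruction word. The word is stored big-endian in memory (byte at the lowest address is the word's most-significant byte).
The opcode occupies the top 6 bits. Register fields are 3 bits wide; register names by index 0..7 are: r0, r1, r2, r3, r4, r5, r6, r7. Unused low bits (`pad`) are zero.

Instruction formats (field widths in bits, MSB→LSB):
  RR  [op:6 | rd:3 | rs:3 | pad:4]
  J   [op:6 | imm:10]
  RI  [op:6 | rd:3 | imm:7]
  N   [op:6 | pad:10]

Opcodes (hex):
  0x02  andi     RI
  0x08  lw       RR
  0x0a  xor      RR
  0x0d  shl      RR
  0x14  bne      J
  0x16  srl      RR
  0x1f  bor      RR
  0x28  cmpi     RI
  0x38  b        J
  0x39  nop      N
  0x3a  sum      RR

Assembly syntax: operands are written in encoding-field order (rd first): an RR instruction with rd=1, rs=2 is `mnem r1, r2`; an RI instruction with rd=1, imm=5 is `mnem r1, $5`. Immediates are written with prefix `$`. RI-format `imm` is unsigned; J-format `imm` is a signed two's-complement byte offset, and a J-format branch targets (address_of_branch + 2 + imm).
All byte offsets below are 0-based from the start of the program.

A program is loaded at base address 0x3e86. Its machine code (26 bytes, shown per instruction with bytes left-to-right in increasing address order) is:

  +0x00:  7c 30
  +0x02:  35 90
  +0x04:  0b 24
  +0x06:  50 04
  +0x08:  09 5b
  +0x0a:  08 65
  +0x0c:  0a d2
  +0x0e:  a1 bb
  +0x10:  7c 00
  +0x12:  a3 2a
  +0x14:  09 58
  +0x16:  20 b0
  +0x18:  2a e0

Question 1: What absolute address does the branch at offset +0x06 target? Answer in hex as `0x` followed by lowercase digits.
@+06  big-endian(50 04) = 0x5004
  op=0x5004>>10=0x14 ⇒ bne (J)
  [9:0] imm=4 = $4
  target = base 0x3e86 + off 0x06 + 2 + imm 4 = 0x3e92

0x3e92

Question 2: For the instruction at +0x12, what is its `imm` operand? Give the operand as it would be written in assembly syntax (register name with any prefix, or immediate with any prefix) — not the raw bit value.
$42

@+12  big-endian(a3 2a) = 0xa32a
  top 6b → 0x28 → cmpi [RI]
  rd: (w>>7)&0x7=0x6 → r6
  imm: (w>>0)&0x7f=0x2a → $42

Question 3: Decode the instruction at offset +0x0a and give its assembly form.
+0x0a: 08 65 ⇒ word 0x0865 (big)
  opcode bits[15:10]=0x2: andi/RI
  rd: (w>>7)&0x7=0x0 → r0
  imm: (w>>0)&0x7f=0x65 → $101

andi r0, $101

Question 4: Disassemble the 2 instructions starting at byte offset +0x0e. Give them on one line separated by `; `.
cmpi r3, $59; bor r0, r0

+0x0e: a1 bb ⇒ word 0xa1bb (big)
  opcode bits[15:10]=0x28: cmpi/RI
  rd: (w>>7)&0x7=0x3 → r3
  imm: (w>>0)&0x7f=0x3b → $59
+0x10: 7c 00 ⇒ word 0x7c00 (big)
  opcode bits[15:10]=0x1f: bor/RR
  rd: (w>>7)&0x7=0x0 → r0
  rs: (w>>4)&0x7=0x0 → r0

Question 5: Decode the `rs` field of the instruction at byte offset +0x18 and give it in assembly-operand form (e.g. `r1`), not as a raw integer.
r6

@+18  big-endian(2a e0) = 0x2ae0
  opcode bits[15:10]=0xa: xor/RR
  [9:7] rd=5 = r5
  [6:4] rs=6 = r6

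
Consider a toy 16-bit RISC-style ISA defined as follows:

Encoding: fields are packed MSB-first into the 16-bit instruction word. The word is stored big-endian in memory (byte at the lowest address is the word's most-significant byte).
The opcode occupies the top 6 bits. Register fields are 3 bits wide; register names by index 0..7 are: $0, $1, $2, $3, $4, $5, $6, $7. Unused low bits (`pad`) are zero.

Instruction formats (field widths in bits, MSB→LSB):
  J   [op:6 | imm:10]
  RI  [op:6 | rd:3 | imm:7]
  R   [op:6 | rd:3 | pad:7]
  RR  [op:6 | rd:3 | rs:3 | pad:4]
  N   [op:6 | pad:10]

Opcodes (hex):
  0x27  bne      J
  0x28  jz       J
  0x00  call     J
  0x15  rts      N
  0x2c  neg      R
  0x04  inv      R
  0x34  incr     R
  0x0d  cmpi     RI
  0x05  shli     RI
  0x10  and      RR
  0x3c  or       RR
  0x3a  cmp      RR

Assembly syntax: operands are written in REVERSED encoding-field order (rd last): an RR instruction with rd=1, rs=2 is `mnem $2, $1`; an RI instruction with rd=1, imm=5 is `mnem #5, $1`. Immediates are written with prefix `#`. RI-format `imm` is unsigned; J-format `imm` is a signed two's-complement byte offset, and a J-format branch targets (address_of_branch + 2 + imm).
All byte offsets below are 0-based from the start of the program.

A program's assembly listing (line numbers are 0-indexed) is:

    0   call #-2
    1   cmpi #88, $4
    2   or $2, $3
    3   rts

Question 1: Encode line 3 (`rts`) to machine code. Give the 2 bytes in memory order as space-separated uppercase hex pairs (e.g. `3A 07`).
54 00

3. rts fields op=0x15:6|pad=0:10 → word 5400h → 54 00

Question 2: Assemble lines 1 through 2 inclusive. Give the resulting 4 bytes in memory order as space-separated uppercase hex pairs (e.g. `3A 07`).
36 58 F1 A0

1. cmpi fields op=0xd:6|rd=4:3|imm=88:7 → word 3658h → 36 58
2. or fields op=0x3c:6|rd=3:3|rs=2:3|pad=0:4 → word f1a0h → f1 a0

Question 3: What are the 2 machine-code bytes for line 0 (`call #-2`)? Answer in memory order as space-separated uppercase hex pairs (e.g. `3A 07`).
03 FE

line 0 (call): pack op=0x0:6|imm=-2:10 = 0x03fe; big→ 03 fe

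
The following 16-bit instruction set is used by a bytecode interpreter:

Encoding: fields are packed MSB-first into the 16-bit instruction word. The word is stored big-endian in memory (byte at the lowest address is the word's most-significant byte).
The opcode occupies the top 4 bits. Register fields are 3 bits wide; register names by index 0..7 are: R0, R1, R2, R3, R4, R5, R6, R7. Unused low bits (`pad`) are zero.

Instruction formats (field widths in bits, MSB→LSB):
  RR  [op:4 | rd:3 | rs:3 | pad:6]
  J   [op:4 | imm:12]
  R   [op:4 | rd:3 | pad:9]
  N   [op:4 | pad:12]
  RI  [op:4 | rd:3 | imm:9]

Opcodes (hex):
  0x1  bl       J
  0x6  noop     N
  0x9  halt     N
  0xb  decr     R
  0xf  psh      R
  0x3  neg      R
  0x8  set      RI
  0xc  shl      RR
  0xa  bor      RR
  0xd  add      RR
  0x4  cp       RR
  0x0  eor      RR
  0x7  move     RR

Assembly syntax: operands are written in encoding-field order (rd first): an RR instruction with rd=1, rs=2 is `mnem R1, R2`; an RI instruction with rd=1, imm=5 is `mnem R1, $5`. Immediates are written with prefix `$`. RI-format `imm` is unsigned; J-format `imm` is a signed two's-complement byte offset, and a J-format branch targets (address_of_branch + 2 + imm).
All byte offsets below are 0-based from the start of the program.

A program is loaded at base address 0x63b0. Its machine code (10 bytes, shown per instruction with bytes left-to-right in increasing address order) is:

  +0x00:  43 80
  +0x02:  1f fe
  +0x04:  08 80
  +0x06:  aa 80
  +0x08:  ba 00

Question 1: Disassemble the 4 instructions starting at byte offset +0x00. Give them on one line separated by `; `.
cp R1, R6; bl $-2; eor R4, R2; bor R5, R2

[00] 43 80 → 0x4380
  top 4b → 0x4 → cp [RR]
  rd@[11:9]=0x1 ⇒ R1
  rs@[8:6]=0x6 ⇒ R6
[02] 1f fe → 0x1ffe
  top 4b → 0x1 → bl [J]
  imm@[11:0]=0xffe (s12→-2) ⇒ $-2
[04] 08 80 → 0x0880
  top 4b → 0x0 → eor [RR]
  rd@[11:9]=0x4 ⇒ R4
  rs@[8:6]=0x2 ⇒ R2
[06] aa 80 → 0xaa80
  top 4b → 0xa → bor [RR]
  rd@[11:9]=0x5 ⇒ R5
  rs@[8:6]=0x2 ⇒ R2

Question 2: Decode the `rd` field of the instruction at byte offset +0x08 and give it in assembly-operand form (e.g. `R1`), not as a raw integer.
R5

+0x08: ba 00 ⇒ word 0xba00 (big)
  opcode bits[15:12]=0xb: decr/R
  [11:9] rd=5 = R5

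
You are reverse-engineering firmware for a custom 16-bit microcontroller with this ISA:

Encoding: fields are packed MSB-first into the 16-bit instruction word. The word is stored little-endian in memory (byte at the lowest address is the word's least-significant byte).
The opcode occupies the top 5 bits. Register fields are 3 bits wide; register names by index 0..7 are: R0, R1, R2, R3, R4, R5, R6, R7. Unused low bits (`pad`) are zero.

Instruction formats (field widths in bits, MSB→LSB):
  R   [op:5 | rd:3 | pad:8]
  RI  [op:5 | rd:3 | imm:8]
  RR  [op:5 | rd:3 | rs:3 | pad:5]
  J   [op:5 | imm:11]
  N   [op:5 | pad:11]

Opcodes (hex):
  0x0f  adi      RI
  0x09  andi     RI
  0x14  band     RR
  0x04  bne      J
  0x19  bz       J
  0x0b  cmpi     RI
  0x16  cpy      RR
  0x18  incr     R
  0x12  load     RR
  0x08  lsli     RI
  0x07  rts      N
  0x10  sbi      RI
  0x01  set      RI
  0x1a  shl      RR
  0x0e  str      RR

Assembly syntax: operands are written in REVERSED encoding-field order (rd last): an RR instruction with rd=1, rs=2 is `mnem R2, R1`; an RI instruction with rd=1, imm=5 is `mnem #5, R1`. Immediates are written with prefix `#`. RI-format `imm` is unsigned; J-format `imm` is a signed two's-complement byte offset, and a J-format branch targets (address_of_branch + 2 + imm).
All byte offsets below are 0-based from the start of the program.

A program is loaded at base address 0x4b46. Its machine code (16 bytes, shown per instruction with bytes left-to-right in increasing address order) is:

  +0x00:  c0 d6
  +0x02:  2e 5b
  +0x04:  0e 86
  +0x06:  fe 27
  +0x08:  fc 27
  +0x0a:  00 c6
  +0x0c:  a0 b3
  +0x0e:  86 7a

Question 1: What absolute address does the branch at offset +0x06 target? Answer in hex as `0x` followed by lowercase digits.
+0x06: fe 27 ⇒ word 0x27fe (little)
  opcode bits[15:11]=0x4: bne/J
  imm: (w>>0)&0x7ff=0x7fe (s11→-2) → #-2
  target = base 0x4b46 + off 0x06 + 2 + imm -2 = 0x4b4c

0x4b4c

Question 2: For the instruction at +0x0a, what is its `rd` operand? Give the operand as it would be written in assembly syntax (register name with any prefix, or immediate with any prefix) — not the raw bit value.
[0a] 00 c6 → 0xc600
  op=0xc600>>11=0x18 ⇒ incr (R)
  rd@[10:8]=0x6 ⇒ R6

R6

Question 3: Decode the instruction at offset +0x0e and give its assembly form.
@+0e  little-endian(86 7a) = 0x7a86
  opcode bits[15:11]=0xf: adi/RI
  rd@[10:8]=0x2 ⇒ R2
  imm@[7:0]=0x86 ⇒ #134

adi #134, R2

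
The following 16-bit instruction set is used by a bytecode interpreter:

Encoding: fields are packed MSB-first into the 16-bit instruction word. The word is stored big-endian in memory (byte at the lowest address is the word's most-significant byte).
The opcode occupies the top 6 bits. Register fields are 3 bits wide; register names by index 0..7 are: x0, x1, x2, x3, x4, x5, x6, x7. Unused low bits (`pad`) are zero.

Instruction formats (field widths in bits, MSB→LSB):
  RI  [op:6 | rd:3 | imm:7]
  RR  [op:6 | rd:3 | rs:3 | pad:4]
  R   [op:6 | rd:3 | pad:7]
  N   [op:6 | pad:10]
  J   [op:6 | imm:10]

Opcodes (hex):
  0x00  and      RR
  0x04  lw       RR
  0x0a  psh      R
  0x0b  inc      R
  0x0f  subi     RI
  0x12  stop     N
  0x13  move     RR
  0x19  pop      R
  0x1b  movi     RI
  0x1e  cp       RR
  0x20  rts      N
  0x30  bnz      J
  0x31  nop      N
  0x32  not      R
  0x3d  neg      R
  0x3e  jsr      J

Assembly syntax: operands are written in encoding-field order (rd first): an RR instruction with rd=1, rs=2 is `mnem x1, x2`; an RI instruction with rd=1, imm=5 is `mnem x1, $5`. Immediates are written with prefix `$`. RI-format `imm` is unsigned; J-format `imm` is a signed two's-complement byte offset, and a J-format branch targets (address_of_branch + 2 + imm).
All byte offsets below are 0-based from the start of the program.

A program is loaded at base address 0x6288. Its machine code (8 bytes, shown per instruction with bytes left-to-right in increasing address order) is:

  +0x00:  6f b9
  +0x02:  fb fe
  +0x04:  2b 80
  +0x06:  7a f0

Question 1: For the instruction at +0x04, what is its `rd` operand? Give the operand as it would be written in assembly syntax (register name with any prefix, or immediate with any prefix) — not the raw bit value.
x7

+0x04: 2b 80 ⇒ word 0x2b80 (big)
  top 6b → 0xa → psh [R]
  [9:7] rd=7 = x7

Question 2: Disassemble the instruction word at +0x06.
cp x5, x7

+0x06: 7a f0 ⇒ word 0x7af0 (big)
  op=0x7af0>>10=0x1e ⇒ cp (RR)
  [9:7] rd=5 = x5
  [6:4] rs=7 = x7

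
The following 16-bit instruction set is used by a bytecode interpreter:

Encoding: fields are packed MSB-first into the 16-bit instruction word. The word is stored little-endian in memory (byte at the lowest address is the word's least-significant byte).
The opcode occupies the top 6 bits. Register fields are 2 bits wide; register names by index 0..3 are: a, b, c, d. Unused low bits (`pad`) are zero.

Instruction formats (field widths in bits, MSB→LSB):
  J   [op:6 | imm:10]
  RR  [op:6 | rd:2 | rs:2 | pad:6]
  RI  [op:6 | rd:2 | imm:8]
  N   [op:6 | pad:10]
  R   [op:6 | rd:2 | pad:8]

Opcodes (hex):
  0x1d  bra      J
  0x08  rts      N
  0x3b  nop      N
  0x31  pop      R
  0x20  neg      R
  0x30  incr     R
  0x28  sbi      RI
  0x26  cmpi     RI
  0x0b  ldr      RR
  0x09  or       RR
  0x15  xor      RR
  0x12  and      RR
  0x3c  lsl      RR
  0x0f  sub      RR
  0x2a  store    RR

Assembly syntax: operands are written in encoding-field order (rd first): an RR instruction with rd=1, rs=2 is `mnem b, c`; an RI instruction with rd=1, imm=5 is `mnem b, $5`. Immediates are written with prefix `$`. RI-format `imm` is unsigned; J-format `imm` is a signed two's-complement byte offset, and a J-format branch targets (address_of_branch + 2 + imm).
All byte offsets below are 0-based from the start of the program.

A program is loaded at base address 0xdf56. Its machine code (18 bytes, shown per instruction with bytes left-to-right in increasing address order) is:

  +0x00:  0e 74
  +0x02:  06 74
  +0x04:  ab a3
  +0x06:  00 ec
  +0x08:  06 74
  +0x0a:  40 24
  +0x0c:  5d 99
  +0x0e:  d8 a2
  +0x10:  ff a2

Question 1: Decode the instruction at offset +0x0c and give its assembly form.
+0x0c: 5d 99 ⇒ word 0x995d (little)
  op=0x995d>>10=0x26 ⇒ cmpi (RI)
  rd: (w>>8)&0x3=0x1 → b
  imm: (w>>0)&0xff=0x5d → $93

cmpi b, $93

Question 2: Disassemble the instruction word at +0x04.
@+04  little-endian(ab a3) = 0xa3ab
  opcode bits[15:10]=0x28: sbi/RI
  [9:8] rd=3 = d
  [7:0] imm=171 = $171

sbi d, $171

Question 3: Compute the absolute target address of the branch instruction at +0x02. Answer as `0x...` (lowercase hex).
[02] 06 74 → 0x7406
  opcode bits[15:10]=0x1d: bra/J
  imm@[9:0]=0x6 ⇒ $6
  target = base 0xdf56 + off 0x02 + 2 + imm 6 = 0xdf60

0xdf60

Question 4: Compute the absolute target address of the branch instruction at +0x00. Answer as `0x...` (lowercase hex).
0xdf66

+0x00: 0e 74 ⇒ word 0x740e (little)
  top 6b → 0x1d → bra [J]
  [9:0] imm=14 = $14
  target = base 0xdf56 + off 0x00 + 2 + imm 14 = 0xdf66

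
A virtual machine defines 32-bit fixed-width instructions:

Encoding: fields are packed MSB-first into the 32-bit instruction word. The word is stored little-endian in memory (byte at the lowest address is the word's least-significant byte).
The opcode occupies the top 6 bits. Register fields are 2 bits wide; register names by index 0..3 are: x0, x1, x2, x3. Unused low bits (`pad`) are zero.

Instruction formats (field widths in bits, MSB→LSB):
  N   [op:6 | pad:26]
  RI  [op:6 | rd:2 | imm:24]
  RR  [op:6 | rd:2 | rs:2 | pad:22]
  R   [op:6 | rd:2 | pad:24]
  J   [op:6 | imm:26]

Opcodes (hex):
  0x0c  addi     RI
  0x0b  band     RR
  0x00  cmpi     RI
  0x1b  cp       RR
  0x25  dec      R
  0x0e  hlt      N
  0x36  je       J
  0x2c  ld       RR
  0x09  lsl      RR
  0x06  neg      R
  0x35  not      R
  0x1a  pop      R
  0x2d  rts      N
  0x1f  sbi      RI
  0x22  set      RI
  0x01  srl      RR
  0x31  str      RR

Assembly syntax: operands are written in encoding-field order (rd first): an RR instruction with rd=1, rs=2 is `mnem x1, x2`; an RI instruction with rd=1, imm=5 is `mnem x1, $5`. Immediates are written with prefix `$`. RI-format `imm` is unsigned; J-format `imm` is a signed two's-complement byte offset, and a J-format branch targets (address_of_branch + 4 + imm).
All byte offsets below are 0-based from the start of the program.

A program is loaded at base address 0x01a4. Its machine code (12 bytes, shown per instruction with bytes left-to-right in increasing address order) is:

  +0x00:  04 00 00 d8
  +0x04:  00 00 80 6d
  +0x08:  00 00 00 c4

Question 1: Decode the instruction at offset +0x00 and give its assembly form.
+0x00: 04 00 00 d8 ⇒ word 0xd8000004 (little)
  top 6b → 0x36 → je [J]
  imm@[25:0]=0x4 ⇒ $4

je $4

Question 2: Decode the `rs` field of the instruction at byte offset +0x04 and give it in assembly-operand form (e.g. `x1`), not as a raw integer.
x2

off 0x04: read 00 00 80 6d as little → 0x6d800000
  opcode bits[31:26]=0x1b: cp/RR
  [25:24] rd=1 = x1
  [23:22] rs=2 = x2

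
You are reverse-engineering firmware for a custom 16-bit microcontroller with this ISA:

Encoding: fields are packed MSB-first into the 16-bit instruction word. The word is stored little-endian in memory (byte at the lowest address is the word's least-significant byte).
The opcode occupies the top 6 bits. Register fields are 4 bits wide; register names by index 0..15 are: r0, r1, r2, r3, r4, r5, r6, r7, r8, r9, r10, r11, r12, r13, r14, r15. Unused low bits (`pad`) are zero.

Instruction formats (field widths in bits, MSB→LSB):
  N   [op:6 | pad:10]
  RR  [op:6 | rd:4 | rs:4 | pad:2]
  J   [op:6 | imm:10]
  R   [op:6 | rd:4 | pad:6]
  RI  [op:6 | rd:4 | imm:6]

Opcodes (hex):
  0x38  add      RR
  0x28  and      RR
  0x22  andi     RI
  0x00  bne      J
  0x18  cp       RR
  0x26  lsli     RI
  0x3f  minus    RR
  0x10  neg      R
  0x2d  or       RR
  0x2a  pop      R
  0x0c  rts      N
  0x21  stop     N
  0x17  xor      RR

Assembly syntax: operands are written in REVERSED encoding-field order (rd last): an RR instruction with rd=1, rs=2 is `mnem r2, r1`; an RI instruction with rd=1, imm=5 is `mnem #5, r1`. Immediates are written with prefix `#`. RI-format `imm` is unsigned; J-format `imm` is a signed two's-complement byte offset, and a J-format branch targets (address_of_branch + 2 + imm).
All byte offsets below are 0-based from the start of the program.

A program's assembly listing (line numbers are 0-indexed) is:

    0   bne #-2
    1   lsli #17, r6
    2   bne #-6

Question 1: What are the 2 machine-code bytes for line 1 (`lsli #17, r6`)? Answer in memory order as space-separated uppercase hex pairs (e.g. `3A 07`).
91 99

L1: lsli op=0x26:6|rd=6:4|imm=17:6 ⇒ 0x9991 ⇒ little 91 99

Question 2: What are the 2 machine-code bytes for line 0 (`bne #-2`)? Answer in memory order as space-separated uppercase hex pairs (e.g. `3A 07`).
L0: bne op=0x0:6|imm=-2:10 ⇒ 0x03fe ⇒ little fe 03

FE 03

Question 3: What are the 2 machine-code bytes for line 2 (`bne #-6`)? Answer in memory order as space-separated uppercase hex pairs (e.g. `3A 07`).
FA 03

line 2 (bne): pack op=0x0:6|imm=-6:10 = 0x03fa; little→ fa 03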